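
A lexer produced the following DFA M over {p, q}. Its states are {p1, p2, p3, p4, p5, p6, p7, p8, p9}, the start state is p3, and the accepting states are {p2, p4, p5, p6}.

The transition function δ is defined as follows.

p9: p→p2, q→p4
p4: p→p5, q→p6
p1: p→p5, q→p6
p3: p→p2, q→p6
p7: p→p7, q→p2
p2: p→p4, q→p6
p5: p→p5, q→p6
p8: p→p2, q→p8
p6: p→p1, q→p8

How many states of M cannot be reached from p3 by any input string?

No path from p3 leads to p7, p9; the other 7 states are all reachable.

2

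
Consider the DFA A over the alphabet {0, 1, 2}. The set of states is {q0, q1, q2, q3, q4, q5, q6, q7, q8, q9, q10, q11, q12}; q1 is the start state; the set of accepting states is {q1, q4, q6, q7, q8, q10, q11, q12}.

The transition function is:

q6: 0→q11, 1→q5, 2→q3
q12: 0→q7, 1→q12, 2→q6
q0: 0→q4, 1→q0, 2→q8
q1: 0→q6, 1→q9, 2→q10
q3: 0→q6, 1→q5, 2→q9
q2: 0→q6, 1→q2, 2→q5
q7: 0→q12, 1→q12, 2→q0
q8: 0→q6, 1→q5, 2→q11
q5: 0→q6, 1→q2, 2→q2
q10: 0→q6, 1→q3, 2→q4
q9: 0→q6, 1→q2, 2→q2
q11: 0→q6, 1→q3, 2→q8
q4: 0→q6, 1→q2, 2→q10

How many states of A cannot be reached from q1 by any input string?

3

BFS from q1 reaches {q1, q2, q3, q4, q5, q6, q8, q9, q10, q11}; the 3 state(s) q0, q7, q12 are never visited.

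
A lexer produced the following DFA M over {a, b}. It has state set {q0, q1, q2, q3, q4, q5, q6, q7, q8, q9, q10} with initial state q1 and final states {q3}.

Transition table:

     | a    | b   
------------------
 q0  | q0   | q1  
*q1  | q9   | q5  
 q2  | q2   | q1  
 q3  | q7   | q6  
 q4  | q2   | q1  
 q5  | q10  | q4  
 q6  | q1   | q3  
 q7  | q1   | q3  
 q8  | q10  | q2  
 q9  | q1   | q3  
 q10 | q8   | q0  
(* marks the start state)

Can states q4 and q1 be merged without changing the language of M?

No

P0 = {q3} | {q0,q1,q2,q4,q5,q6,q7,q8,q9,q10}.
Split {q0,q1,q2,q4,q5,q6,q7,q8,q9,q10} by δ(·,b) → {q0,q1,q2,q4,q5,q8,q10} and {q6,q7,q9}.
Refine {q0,q1,q2,q4,q5,q8,q10} on symbol a: members go to different blocks, giving {q0,q2,q4,q5,q8,q10} and {q1}.
On input b, block {q0,q2,q4,q5,q8,q10} splits into {q0,q2,q4} and {q5,q8,q10}.
The partition is now stable with 5 blocks: {q3} | {q0,q2,q4} | {q6,q7,q9} | {q1} | {q5,q8,q10}.
q4 and q1 end up in different blocks, so they are distinguishable. For instance, the string 'ab' is accepted from only q1.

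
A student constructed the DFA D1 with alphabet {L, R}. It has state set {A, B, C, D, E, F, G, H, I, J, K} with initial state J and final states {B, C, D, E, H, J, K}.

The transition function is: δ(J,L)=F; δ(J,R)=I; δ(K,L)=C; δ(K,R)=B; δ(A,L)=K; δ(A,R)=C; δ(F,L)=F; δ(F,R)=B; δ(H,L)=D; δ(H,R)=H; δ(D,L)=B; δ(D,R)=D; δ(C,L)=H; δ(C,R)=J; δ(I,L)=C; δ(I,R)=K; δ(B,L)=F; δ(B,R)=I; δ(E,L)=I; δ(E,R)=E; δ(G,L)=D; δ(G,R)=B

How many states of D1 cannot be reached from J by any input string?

BFS from J reaches {B, C, D, F, H, I, J, K}; the 3 state(s) A, E, G are never visited.

3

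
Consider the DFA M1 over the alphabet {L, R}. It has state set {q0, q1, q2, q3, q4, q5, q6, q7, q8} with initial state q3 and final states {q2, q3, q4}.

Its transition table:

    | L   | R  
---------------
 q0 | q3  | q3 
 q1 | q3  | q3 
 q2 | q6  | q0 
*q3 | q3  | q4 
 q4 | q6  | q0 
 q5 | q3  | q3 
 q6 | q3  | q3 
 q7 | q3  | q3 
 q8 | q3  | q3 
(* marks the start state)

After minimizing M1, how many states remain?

First remove the unreachable states {q1,q2,q5,q7,q8}; 4 states remain.
P0 = {q3,q4} | {q0,q6}.
Split {q3,q4} by δ(·,L) → {q3} and {q4}.
Stable partition: {q3} | {q0,q6} | {q4} — 3 equivalence classes.

3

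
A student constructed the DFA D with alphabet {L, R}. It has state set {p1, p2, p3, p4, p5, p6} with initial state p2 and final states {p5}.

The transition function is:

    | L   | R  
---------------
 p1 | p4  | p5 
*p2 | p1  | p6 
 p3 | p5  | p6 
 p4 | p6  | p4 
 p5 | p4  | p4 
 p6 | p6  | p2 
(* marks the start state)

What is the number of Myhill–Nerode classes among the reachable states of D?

Reachable states from the start: {p1,p2,p4,p5,p6}. Unreachable: {p3} — drop them.
Initial partition by acceptance: {p5} | {p1,p2,p4,p6}.
On input R, block {p1,p2,p4,p6} splits into {p2,p4,p6} and {p1}.
On input L, block {p2,p4,p6} splits into {p4,p6} and {p2}.
Split {p4,p6} by δ(·,R) → {p4} and {p6}.
No further refinement is possible. Final partition (5 blocks): {p5} | {p4} | {p1} | {p2} | {p6}.

5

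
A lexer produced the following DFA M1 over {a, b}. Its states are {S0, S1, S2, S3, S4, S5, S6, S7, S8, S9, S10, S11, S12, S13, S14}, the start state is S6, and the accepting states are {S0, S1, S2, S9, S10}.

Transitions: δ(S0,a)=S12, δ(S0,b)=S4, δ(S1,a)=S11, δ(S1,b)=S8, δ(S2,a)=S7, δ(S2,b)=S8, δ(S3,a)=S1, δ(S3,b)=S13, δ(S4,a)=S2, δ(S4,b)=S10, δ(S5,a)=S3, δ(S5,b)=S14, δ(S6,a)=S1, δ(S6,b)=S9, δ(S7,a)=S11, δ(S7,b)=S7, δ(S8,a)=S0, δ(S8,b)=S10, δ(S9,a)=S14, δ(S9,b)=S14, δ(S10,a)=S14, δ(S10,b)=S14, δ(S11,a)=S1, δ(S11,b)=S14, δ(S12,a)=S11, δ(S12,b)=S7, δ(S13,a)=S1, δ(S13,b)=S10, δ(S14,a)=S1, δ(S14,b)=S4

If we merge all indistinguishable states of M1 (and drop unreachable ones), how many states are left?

8

States {S3,S5,S13} cannot be reached from the start state, so discard them.
Initial partition by acceptance: {S0,S1,S2,S9,S10} | {S4,S6,S7,S8,S11,S12,S14}.
On input a, block {S4,S6,S7,S8,S11,S12,S14} splits into {S4,S6,S8,S11,S14} and {S7,S12}.
On input a, block {S0,S1,S2,S9,S10} splits into {S1,S9,S10} and {S0,S2}.
On input a, block {S4,S6,S8,S11,S14} splits into {S6,S11,S14} and {S4,S8}.
Split {S1,S9,S10} by δ(·,b) → {S9,S10} and {S1}.
Split {S6,S11,S14} by δ(·,b) → {S6} and {S11} and {S14}.
No further refinement is possible. Final partition (8 blocks): {S9,S10} | {S6} | {S7,S12} | {S0,S2} | {S4,S8} | {S1} | {S11} | {S14}.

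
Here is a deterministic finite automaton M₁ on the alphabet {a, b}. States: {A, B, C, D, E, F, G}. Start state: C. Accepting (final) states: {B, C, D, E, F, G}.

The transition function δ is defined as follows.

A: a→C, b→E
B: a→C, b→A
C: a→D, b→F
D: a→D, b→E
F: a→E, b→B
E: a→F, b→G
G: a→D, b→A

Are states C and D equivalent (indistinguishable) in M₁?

Yes

All states are reachable from the start state.
Start with accepting vs non-accepting: {B,C,D,E,F,G} | {A}.
On input b, block {B,C,D,E,F,G} splits into {C,D,E,F} and {B,G}.
Refine {C,D,E,F} on symbol b: members go to different blocks, giving {C,D} and {E,F}.
No further refinement is possible. Final partition (4 blocks): {C,D} | {A} | {B,G} | {E,F}.
C and D lie in the same block of the stable partition, so they are equivalent — no string distinguishes them.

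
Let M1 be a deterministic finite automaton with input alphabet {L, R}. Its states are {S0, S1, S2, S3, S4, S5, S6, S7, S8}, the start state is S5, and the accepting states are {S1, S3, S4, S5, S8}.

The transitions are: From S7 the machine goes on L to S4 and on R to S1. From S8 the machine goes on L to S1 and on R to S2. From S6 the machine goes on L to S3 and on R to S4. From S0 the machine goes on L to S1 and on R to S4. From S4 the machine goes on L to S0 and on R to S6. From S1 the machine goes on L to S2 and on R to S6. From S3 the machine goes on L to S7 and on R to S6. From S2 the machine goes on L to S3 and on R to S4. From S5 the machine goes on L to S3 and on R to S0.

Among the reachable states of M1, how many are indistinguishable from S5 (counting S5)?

1

Reachable states from the start: {S0,S1,S2,S3,S4,S5,S6,S7}. Unreachable: {S8} — drop them.
Start with accepting vs non-accepting: {S1,S3,S4,S5} | {S0,S2,S6,S7}.
Split {S1,S3,S4,S5} by δ(·,L) → {S1,S3,S4} and {S5}.
No further refinement is possible. Final partition (3 blocks): {S1,S3,S4} | {S0,S2,S6,S7} | {S5}.
The equivalence class containing S5 is {S5}, of size 1.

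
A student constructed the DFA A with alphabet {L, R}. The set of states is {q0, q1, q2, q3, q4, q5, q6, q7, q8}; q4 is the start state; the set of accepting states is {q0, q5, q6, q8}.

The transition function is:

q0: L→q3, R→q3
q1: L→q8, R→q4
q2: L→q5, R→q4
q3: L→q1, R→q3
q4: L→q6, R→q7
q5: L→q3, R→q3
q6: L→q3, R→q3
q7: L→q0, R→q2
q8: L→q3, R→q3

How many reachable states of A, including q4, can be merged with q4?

4

All states are reachable from the start state.
Initial partition by acceptance: {q0,q5,q6,q8} | {q1,q2,q3,q4,q7}.
Refine {q1,q2,q3,q4,q7} on symbol L: members go to different blocks, giving {q1,q2,q4,q7} and {q3}.
The partition is now stable with 3 blocks: {q0,q5,q6,q8} | {q1,q2,q4,q7} | {q3}.
State q4 belongs to the block {q1,q2,q4,q7}, which has 4 states.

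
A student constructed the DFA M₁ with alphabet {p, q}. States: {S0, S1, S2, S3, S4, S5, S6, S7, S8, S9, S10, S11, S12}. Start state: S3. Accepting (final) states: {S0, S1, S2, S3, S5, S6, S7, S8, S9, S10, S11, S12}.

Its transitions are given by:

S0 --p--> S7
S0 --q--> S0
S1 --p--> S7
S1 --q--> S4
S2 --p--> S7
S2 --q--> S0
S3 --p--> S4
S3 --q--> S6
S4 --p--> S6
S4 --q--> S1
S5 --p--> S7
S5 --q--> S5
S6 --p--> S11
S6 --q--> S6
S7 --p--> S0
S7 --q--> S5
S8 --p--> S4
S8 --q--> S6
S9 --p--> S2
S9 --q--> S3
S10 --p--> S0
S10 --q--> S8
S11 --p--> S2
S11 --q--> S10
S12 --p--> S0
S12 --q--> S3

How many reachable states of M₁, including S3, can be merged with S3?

2

Reachable states from the start: {S0,S1,S2,S3,S4,S5,S6,S7,S8,S10,S11}. Unreachable: {S9,S12} — drop them.
Start with accepting vs non-accepting: {S0,S1,S2,S3,S5,S6,S7,S8,S10,S11} | {S4}.
Refine {S0,S1,S2,S3,S5,S6,S7,S8,S10,S11} on symbol p: members go to different blocks, giving {S0,S1,S2,S5,S6,S7,S10,S11} and {S3,S8}.
On input q, block {S0,S1,S2,S5,S6,S7,S10,S11} splits into {S0,S2,S5,S6,S7,S11} and {S1} and {S10}.
Split {S0,S2,S5,S6,S7,S11} by δ(·,q) → {S0,S2,S5,S6,S7} and {S11}.
On input p, block {S0,S2,S5,S6,S7} splits into {S0,S2,S5,S7} and {S6}.
The partition is now stable with 7 blocks: {S0,S2,S5,S7} | {S4} | {S3,S8} | {S1} | {S10} | {S11} | {S6}.
State S3 belongs to the block {S3,S8}, which has 2 states.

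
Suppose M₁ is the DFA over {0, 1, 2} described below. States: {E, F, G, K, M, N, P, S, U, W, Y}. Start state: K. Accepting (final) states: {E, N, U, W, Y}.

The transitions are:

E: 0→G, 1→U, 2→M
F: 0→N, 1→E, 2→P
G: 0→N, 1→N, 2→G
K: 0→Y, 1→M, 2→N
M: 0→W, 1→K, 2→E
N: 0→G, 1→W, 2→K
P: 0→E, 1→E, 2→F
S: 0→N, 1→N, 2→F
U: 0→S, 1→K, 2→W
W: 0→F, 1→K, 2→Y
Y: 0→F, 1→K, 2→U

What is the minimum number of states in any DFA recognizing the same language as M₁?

4

Initial partition by acceptance: {E,N,U,W,Y} | {F,G,K,M,P,S}.
Refine {E,N,U,W,Y} on symbol 1: members go to different blocks, giving {U,W,Y} and {E,N}.
Refine {F,G,K,M,P,S} on symbol 0: members go to different blocks, giving {F,G,P,S} and {K,M}.
No further refinement is possible. Final partition (4 blocks): {U,W,Y} | {F,G,P,S} | {E,N} | {K,M}.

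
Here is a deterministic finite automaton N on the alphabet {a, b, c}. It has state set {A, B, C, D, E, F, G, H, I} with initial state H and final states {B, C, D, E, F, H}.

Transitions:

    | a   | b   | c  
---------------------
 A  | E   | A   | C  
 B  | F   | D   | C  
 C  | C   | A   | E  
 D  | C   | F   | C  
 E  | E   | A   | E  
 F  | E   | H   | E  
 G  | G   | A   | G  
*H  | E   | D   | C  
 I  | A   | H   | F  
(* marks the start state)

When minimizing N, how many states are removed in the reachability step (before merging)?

3

Starting at H and following transitions, the reachable set is {A, C, D, E, F, H}. That leaves B, G, I unreachable — 3 in total.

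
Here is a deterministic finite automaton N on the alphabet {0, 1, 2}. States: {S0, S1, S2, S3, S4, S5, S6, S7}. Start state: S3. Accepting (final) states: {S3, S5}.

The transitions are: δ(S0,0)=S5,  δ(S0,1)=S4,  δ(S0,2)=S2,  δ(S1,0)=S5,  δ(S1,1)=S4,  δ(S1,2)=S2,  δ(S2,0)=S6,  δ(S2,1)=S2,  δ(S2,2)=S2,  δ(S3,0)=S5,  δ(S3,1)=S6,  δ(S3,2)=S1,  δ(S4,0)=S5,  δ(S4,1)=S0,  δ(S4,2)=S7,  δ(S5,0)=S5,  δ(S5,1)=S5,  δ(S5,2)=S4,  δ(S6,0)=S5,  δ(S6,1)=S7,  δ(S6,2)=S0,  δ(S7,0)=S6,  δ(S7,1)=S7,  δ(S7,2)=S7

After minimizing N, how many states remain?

Every state is reachable, so we keep all 8.
P0 = {S3,S5} | {S0,S1,S2,S4,S6,S7}.
Split {S3,S5} by δ(·,1) → {S3} and {S5}.
Refine {S0,S1,S2,S4,S6,S7} on symbol 0: members go to different blocks, giving {S0,S1,S4,S6} and {S2,S7}.
On input 1, block {S0,S1,S4,S6} splits into {S0,S1,S4} and {S6}.
The partition is now stable with 5 blocks: {S3} | {S0,S1,S4} | {S5} | {S2,S7} | {S6}.

5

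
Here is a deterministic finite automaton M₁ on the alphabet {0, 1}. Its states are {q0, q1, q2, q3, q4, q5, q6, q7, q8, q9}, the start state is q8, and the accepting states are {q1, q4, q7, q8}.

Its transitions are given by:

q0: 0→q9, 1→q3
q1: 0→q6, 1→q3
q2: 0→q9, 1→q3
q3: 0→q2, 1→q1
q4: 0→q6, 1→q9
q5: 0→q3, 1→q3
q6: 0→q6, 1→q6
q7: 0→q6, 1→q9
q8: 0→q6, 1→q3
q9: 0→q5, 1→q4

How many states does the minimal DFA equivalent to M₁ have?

4

Reachable states from the start: {q1,q2,q3,q4,q5,q6,q8,q9}. Unreachable: {q0,q7} — drop them.
Initial partition by acceptance: {q1,q4,q8} | {q2,q3,q5,q6,q9}.
On input 1, block {q2,q3,q5,q6,q9} splits into {q2,q5,q6} and {q3,q9}.
Split {q2,q5,q6} by δ(·,0) → {q2,q5} and {q6}.
Stable partition: {q1,q4,q8} | {q2,q5} | {q3,q9} | {q6} — 4 equivalence classes.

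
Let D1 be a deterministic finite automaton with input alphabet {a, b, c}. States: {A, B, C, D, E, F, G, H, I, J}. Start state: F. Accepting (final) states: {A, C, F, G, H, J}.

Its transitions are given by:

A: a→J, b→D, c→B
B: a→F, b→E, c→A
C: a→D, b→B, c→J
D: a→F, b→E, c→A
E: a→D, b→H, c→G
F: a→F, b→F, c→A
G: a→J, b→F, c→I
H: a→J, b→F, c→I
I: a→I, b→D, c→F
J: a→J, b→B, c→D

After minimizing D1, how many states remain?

6

States {C} cannot be reached from the start state, so discard them.
Initial partition by acceptance: {A,F,G,H,J} | {B,D,E,I}.
Split {A,F,G,H,J} by δ(·,b) → {F,G,H} and {A,J}.
Split {F,G,H} by δ(·,a) → {G,H} and {F}.
Split {B,D,E,I} by δ(·,a) → {B,D} and {E,I}.
Refine {E,I} on symbol a: members go to different blocks, giving {E} and {I}.
No further refinement is possible. Final partition (6 blocks): {G,H} | {B,D} | {A,J} | {F} | {E} | {I}.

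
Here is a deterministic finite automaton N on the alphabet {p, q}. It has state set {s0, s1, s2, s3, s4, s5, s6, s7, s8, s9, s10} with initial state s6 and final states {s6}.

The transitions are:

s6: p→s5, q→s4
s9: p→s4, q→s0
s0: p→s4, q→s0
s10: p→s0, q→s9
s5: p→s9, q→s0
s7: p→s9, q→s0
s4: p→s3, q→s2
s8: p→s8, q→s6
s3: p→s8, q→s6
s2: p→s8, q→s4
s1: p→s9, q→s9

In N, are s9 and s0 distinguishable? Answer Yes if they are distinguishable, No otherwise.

No

First remove the unreachable states {s1,s7,s10}; 8 states remain.
Initial partition by acceptance: {s6} | {s0,s2,s3,s4,s5,s8,s9}.
Refine {s0,s2,s3,s4,s5,s8,s9} on symbol q: members go to different blocks, giving {s0,s2,s4,s5,s9} and {s3,s8}.
On input p, block {s0,s2,s4,s5,s9} splits into {s0,s5,s9} and {s2,s4}.
On input p, block {s0,s5,s9} splits into {s0,s9} and {s5}.
No further refinement is possible. Final partition (5 blocks): {s6} | {s0,s9} | {s3,s8} | {s2,s4} | {s5}.
s9 and s0 lie in the same block of the stable partition, so they are equivalent — no string distinguishes them.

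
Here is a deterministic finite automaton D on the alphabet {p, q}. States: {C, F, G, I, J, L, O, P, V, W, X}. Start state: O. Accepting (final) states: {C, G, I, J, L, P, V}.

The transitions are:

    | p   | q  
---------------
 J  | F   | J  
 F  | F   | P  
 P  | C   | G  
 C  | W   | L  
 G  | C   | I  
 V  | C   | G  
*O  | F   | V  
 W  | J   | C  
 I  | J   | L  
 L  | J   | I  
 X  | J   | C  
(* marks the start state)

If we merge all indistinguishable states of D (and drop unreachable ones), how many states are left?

7

Reachable states from the start: {C,F,G,I,J,L,O,P,V,W}. Unreachable: {X} — drop them.
Start with accepting vs non-accepting: {C,G,I,J,L,P,V} | {F,O,W}.
On input p, block {C,G,I,J,L,P,V} splits into {G,I,L,P,V} and {C,J}.
On input p, block {F,O,W} splits into {F,O} and {W}.
On input p, block {C,J} splits into {J} and {C}.
Refine {G,I,L,P,V} on symbol p: members go to different blocks, giving {G,P,V} and {I,L}.
Split {G,P,V} by δ(·,q) → {P,V} and {G}.
No further refinement is possible. Final partition (7 blocks): {P,V} | {F,O} | {J} | {W} | {C} | {I,L} | {G}.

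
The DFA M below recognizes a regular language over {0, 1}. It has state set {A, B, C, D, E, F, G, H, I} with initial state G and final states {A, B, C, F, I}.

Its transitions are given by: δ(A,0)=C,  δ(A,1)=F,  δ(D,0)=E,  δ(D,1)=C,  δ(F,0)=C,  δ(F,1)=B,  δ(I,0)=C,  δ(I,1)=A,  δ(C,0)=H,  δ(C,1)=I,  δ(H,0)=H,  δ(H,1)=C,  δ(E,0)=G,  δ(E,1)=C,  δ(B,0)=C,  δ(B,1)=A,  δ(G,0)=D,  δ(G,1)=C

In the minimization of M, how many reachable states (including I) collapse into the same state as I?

All states are reachable from the start state.
P0 = {A,B,C,F,I} | {D,E,G,H}.
Refine {A,B,C,F,I} on symbol 0: members go to different blocks, giving {A,B,F,I} and {C}.
No further refinement is possible. Final partition (3 blocks): {A,B,F,I} | {D,E,G,H} | {C}.
The equivalence class containing I is {A,B,F,I}, of size 4.

4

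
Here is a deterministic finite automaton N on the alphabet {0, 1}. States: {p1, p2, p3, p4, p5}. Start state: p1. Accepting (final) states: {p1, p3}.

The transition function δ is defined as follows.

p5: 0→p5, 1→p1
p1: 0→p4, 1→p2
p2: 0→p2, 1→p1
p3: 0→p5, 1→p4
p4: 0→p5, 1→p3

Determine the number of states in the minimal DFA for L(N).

All states are reachable from the start state.
Start with accepting vs non-accepting: {p1,p3} | {p2,p4,p5}.
Stable partition: {p1,p3} | {p2,p4,p5} — 2 equivalence classes.

2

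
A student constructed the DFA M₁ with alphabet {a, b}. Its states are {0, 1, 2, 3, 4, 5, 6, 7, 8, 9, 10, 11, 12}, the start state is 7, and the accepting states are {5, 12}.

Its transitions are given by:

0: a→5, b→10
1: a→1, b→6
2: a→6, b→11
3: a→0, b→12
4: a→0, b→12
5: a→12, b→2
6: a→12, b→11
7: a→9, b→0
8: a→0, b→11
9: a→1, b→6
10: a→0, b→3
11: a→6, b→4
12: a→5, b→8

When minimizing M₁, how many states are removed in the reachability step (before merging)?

0

Exploring from 7, all states are eventually visited, so none are unreachable.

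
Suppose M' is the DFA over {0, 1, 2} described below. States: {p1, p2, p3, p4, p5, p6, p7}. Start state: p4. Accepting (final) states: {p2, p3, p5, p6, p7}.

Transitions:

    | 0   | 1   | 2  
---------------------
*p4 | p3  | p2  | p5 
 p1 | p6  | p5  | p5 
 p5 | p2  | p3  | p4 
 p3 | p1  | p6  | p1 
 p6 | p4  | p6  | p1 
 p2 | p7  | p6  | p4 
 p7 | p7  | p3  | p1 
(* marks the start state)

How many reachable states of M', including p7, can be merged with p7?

P0 = {p2,p3,p5,p6,p7} | {p1,p4}.
Refine {p2,p3,p5,p6,p7} on symbol 0: members go to different blocks, giving {p2,p5,p7} and {p3,p6}.
The partition is now stable with 3 blocks: {p2,p5,p7} | {p1,p4} | {p3,p6}.
State p7 belongs to the block {p2,p5,p7}, which has 3 states.

3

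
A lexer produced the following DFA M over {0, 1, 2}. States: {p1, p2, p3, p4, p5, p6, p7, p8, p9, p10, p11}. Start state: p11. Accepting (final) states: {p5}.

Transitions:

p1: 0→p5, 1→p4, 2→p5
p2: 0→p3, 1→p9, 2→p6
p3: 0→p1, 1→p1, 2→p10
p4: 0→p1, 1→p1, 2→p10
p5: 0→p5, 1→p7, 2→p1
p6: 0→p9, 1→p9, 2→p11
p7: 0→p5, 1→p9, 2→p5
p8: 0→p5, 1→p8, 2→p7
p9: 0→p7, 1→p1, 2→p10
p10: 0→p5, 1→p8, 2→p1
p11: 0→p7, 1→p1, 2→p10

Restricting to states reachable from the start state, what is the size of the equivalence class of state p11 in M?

Reachable states from the start: {p1,p4,p5,p7,p8,p9,p10,p11}. Unreachable: {p2,p3,p6} — drop them.
P0 = {p5} | {p1,p4,p7,p8,p9,p10,p11}.
Split {p1,p4,p7,p8,p9,p10,p11} by δ(·,0) → {p1,p7,p8,p10} and {p4,p9,p11}.
On input 1, block {p1,p7,p8,p10} splits into {p1,p7} and {p8,p10}.
The partition is now stable with 4 blocks: {p5} | {p1,p7} | {p4,p9,p11} | {p8,p10}.
State p11 belongs to the block {p4,p9,p11}, which has 3 states.

3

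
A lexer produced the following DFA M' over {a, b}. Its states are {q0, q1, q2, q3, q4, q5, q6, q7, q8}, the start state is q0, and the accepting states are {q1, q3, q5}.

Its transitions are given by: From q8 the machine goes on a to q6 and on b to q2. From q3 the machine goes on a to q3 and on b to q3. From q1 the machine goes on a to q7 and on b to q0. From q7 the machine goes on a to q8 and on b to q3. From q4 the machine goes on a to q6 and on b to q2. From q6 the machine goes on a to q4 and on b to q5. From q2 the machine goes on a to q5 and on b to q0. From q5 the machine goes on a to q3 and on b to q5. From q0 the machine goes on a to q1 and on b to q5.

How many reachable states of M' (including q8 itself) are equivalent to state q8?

Start with accepting vs non-accepting: {q1,q3,q5} | {q0,q2,q4,q6,q7,q8}.
Split {q1,q3,q5} by δ(·,a) → {q3,q5} and {q1}.
Refine {q0,q2,q4,q6,q7,q8} on symbol a: members go to different blocks, giving {q4,q6,q7,q8} and {q0} and {q2}.
Refine {q4,q6,q7,q8} on symbol b: members go to different blocks, giving {q4,q8} and {q6,q7}.
Stable partition: {q3,q5} | {q4,q8} | {q1} | {q0} | {q2} | {q6,q7} — 6 equivalence classes.
State q8 belongs to the block {q4,q8}, which has 2 states.

2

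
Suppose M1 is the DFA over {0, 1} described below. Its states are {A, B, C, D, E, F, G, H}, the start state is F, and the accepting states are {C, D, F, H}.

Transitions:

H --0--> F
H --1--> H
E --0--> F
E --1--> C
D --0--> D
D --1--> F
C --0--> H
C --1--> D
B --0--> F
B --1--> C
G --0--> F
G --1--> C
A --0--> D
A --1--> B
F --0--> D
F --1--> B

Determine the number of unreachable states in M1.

No path from F leads to A, E, G; the other 5 states are all reachable.

3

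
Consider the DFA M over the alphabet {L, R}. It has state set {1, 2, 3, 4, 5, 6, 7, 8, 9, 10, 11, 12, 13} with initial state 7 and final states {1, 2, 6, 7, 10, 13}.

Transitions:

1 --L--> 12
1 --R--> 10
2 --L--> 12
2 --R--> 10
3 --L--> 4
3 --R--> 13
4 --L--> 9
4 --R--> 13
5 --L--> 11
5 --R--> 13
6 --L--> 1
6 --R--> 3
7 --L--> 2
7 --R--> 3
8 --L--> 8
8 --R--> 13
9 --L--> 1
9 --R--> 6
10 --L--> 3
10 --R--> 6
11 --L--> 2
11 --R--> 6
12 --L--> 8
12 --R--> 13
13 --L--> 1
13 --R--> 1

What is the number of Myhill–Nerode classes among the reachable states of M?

8

States {5,11} cannot be reached from the start state, so discard them.
P0 = {1,2,6,7,10,13} | {3,4,8,9,12}.
On input L, block {1,2,6,7,10,13} splits into {1,2,10} and {6,7,13}.
Split {1,2,10} by δ(·,R) → {1,2} and {10}.
Refine {3,4,8,9,12} on symbol L: members go to different blocks, giving {3,4,8,12} and {9}.
Refine {3,4,8,12} on symbol L: members go to different blocks, giving {3,8,12} and {4}.
Refine {3,8,12} on symbol L: members go to different blocks, giving {8,12} and {3}.
On input R, block {6,7,13} splits into {6,7} and {13}.
No further refinement is possible. Final partition (8 blocks): {1,2} | {8,12} | {6,7} | {10} | {9} | {4} | {3} | {13}.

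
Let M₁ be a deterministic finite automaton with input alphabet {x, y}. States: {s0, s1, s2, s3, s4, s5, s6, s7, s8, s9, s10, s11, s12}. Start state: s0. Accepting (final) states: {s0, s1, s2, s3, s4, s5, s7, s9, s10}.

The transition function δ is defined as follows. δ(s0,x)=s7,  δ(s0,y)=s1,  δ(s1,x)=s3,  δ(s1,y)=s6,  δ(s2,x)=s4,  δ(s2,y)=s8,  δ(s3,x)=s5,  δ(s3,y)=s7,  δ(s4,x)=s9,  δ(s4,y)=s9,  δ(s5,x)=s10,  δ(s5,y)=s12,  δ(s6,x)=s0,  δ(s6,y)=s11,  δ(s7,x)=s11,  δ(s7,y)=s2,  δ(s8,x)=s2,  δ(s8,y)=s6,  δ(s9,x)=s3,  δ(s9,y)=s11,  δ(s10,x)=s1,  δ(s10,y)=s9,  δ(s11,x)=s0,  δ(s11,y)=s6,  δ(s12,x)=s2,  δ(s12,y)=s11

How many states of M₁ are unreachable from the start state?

A breadth-first search from the start state visits every state.

0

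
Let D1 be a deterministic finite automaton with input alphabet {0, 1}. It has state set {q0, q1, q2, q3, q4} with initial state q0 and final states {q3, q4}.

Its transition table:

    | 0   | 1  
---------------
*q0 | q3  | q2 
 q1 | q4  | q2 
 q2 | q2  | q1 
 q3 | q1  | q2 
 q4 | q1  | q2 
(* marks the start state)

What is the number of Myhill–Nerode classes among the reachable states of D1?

Initial partition by acceptance: {q3,q4} | {q0,q1,q2}.
Split {q0,q1,q2} by δ(·,0) → {q0,q1} and {q2}.
No further refinement is possible. Final partition (3 blocks): {q3,q4} | {q0,q1} | {q2}.

3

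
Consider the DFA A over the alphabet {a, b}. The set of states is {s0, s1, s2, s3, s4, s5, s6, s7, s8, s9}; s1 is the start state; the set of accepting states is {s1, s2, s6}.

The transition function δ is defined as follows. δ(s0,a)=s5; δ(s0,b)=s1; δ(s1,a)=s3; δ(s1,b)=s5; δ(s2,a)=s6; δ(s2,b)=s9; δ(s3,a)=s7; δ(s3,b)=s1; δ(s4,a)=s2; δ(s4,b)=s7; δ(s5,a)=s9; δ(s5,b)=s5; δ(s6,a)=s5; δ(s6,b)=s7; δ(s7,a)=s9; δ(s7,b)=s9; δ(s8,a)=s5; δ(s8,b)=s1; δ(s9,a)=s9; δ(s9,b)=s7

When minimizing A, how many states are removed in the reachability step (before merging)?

Starting at s1 and following transitions, the reachable set is {s1, s3, s5, s7, s9}. That leaves s0, s2, s4, s6, s8 unreachable — 5 in total.

5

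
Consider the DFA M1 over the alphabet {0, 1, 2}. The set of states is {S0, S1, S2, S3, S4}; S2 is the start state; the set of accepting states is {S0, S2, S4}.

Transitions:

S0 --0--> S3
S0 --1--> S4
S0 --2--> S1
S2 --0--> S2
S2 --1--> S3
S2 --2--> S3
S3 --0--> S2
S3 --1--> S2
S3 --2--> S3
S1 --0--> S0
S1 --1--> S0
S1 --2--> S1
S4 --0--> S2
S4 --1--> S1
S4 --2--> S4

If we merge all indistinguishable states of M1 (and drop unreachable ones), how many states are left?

2

First remove the unreachable states {S0,S1,S4}; 2 states remain.
Initial partition by acceptance: {S2} | {S3}.
The partition is now stable with 2 blocks: {S2} | {S3}.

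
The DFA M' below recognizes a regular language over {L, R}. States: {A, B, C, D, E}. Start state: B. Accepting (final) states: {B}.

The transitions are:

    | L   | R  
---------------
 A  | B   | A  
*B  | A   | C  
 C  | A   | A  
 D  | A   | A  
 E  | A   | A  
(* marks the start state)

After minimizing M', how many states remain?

3

States {D,E} cannot be reached from the start state, so discard them.
Start with accepting vs non-accepting: {B} | {A,C}.
Split {A,C} by δ(·,L) → {A} and {C}.
The partition is now stable with 3 blocks: {B} | {A} | {C}.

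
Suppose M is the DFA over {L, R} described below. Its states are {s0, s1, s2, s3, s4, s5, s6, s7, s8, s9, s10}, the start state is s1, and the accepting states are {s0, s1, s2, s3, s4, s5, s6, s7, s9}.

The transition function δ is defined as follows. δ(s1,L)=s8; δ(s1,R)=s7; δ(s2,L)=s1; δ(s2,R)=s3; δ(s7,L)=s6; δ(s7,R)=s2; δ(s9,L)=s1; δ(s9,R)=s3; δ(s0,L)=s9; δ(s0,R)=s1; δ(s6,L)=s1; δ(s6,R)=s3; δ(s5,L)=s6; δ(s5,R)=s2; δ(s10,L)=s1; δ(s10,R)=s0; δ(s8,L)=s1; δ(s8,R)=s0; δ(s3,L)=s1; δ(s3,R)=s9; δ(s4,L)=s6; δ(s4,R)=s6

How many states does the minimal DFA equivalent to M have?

Reachable states from the start: {s0,s1,s2,s3,s6,s7,s8,s9}. Unreachable: {s4,s5,s10} — drop them.
P0 = {s0,s1,s2,s3,s6,s7,s9} | {s8}.
Refine {s0,s1,s2,s3,s6,s7,s9} on symbol L: members go to different blocks, giving {s0,s2,s3,s6,s7,s9} and {s1}.
Refine {s0,s2,s3,s6,s7,s9} on symbol L: members go to different blocks, giving {s2,s3,s6,s9} and {s0,s7}.
On input R, block {s0,s7} splits into {s0} and {s7}.
Stable partition: {s2,s3,s6,s9} | {s8} | {s1} | {s0} | {s7} — 5 equivalence classes.

5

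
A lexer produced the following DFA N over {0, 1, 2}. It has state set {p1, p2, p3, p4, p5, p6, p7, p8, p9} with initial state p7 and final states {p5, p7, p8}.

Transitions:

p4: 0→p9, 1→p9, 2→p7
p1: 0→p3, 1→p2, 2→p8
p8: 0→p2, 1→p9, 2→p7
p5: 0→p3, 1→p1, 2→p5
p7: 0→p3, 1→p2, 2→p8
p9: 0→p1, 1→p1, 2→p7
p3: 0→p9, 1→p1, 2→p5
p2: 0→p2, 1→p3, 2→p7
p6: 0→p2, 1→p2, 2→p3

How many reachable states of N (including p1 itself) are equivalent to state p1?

First remove the unreachable states {p4,p6}; 7 states remain.
Initial partition by acceptance: {p5,p7,p8} | {p1,p2,p3,p9}.
Stable partition: {p5,p7,p8} | {p1,p2,p3,p9} — 2 equivalence classes.
State p1 belongs to the block {p1,p2,p3,p9}, which has 4 states.

4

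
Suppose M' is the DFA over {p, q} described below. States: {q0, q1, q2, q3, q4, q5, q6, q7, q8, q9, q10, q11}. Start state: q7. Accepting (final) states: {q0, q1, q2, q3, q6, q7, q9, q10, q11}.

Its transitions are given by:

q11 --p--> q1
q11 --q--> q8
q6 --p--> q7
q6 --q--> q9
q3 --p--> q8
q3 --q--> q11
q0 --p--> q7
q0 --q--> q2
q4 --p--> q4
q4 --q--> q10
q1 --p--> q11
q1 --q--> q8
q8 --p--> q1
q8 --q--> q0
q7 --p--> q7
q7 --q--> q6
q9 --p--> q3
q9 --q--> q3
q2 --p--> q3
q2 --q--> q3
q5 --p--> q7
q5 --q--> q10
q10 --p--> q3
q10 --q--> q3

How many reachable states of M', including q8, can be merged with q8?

1

First remove the unreachable states {q4,q5,q10}; 9 states remain.
Start with accepting vs non-accepting: {q0,q1,q2,q3,q6,q7,q9,q11} | {q8}.
On input p, block {q0,q1,q2,q3,q6,q7,q9,q11} splits into {q0,q1,q2,q6,q7,q9,q11} and {q3}.
Split {q0,q1,q2,q6,q7,q9,q11} by δ(·,p) → {q0,q1,q6,q7,q11} and {q2,q9}.
Refine {q0,q1,q6,q7,q11} on symbol q: members go to different blocks, giving {q0,q6} and {q1,q11} and {q7}.
Stable partition: {q0,q6} | {q8} | {q3} | {q2,q9} | {q1,q11} | {q7} — 6 equivalence classes.
State q8 belongs to the block {q8}, which has 1 states.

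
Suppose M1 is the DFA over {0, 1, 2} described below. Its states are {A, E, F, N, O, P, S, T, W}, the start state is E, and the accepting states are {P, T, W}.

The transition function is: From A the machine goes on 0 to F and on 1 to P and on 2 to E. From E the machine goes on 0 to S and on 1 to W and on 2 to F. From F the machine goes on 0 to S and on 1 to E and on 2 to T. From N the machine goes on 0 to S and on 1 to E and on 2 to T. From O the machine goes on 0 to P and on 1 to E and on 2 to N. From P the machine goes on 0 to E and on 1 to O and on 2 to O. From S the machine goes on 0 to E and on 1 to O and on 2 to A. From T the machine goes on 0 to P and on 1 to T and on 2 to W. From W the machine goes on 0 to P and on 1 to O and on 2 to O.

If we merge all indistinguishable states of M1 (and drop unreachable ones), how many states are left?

All states are reachable from the start state.
P0 = {P,T,W} | {A,E,F,N,O,S}.
Split {P,T,W} by δ(·,0) → {T,W} and {P}.
On input 1, block {T,W} splits into {T} and {W}.
On input 0, block {A,E,F,N,O,S} splits into {A,E,F,N,S} and {O}.
Refine {A,E,F,N,S} on symbol 1: members go to different blocks, giving {F,N} and {S} and {E} and {A}.
The partition is now stable with 8 blocks: {T} | {F,N} | {P} | {W} | {O} | {S} | {E} | {A}.

8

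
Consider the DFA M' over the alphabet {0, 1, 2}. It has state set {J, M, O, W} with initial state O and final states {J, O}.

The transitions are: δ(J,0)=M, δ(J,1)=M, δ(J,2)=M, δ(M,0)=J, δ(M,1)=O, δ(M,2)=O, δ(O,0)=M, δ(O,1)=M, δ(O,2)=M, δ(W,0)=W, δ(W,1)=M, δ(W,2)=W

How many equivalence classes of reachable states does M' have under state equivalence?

States {W} cannot be reached from the start state, so discard them.
Initial partition by acceptance: {J,O} | {M}.
Stable partition: {J,O} | {M} — 2 equivalence classes.

2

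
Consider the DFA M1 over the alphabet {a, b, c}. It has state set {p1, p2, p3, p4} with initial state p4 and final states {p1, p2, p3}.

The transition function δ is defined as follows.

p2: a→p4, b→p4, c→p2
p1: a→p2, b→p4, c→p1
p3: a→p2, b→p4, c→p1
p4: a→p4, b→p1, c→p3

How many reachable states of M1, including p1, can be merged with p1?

2

All states are reachable from the start state.
Initial partition by acceptance: {p1,p2,p3} | {p4}.
Split {p1,p2,p3} by δ(·,a) → {p1,p3} and {p2}.
The partition is now stable with 3 blocks: {p1,p3} | {p4} | {p2}.
State p1 belongs to the block {p1,p3}, which has 2 states.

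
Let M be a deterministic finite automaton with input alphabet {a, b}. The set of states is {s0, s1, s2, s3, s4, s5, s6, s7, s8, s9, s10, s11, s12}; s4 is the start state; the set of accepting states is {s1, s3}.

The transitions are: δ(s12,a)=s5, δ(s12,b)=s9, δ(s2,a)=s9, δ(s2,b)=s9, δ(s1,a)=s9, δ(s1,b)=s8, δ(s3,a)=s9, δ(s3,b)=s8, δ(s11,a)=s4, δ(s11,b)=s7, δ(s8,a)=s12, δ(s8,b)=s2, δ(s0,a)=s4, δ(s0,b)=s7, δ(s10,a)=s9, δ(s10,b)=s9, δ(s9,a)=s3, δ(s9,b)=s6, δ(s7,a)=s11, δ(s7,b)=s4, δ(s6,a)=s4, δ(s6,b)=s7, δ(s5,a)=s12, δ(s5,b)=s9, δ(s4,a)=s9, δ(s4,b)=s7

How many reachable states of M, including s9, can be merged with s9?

1

States {s0,s1,s10} cannot be reached from the start state, so discard them.
Initial partition by acceptance: {s3} | {s2,s4,s5,s6,s7,s8,s9,s11,s12}.
On input a, block {s2,s4,s5,s6,s7,s8,s9,s11,s12} splits into {s2,s4,s5,s6,s7,s8,s11,s12} and {s9}.
On input a, block {s2,s4,s5,s6,s7,s8,s11,s12} splits into {s5,s6,s7,s8,s11,s12} and {s2,s4}.
On input a, block {s5,s6,s7,s8,s11,s12} splits into {s5,s7,s8,s12} and {s6,s11}.
Split {s5,s7,s8,s12} by δ(·,a) → {s5,s8,s12} and {s7}.
Refine {s5,s8,s12} on symbol b: members go to different blocks, giving {s5,s12} and {s8}.
Split {s2,s4} by δ(·,b) → {s2} and {s4}.
The partition is now stable with 8 blocks: {s3} | {s5,s12} | {s9} | {s2} | {s6,s11} | {s7} | {s8} | {s4}.
State s9 belongs to the block {s9}, which has 1 states.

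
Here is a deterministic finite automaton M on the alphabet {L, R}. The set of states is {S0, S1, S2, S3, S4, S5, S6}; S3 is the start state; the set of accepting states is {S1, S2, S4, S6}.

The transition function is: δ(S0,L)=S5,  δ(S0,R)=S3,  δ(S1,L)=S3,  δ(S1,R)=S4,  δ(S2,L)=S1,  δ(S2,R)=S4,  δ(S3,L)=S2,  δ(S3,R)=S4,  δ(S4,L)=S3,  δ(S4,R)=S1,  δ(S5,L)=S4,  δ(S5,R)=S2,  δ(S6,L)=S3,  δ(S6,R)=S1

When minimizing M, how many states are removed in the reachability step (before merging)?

BFS from S3 reaches {S1, S2, S3, S4}; the 3 state(s) S0, S5, S6 are never visited.

3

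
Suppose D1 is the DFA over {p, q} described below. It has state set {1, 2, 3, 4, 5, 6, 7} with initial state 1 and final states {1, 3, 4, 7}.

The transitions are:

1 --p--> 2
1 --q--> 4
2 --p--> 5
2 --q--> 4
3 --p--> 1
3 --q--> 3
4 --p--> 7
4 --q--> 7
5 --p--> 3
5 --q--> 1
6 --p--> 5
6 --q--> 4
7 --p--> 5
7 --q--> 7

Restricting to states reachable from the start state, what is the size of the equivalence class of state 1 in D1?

1

Reachable states from the start: {1,2,3,4,5,7}. Unreachable: {6} — drop them.
P0 = {1,3,4,7} | {2,5}.
Refine {1,3,4,7} on symbol p: members go to different blocks, giving {1,7} and {3,4}.
Split {1,7} by δ(·,q) → {1} and {7}.
Split {2,5} by δ(·,p) → {2} and {5}.
Split {3,4} by δ(·,p) → {3} and {4}.
The partition is now stable with 6 blocks: {1} | {2} | {3} | {7} | {5} | {4}.
The equivalence class containing 1 is {1}, of size 1.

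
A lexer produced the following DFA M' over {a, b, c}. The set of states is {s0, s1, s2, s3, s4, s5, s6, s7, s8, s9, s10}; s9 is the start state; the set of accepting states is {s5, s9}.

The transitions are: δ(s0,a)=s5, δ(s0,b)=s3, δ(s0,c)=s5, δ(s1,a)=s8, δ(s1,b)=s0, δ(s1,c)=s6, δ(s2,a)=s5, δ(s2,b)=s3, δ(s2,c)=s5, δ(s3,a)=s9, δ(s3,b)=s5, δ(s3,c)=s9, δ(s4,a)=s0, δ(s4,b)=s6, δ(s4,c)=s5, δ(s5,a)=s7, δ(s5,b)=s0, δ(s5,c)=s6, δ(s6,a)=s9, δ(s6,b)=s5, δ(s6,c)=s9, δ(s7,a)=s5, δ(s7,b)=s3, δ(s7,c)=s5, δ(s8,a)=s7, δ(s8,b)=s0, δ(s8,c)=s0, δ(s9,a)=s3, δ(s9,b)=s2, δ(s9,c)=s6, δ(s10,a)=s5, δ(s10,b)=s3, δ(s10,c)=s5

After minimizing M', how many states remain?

States {s1,s4,s8,s10} cannot be reached from the start state, so discard them.
Start with accepting vs non-accepting: {s5,s9} | {s0,s2,s3,s6,s7}.
Split {s0,s2,s3,s6,s7} by δ(·,b) → {s0,s2,s7} and {s3,s6}.
Split {s5,s9} by δ(·,a) → {s5} and {s9}.
The partition is now stable with 4 blocks: {s5} | {s0,s2,s7} | {s3,s6} | {s9}.

4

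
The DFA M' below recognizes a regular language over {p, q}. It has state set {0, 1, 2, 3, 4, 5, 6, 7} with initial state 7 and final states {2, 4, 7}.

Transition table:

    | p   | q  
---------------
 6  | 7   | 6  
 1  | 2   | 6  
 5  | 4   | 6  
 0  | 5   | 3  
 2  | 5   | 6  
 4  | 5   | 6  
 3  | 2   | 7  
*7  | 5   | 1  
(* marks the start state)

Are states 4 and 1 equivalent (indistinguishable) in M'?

States {0,3} cannot be reached from the start state, so discard them.
Start with accepting vs non-accepting: {2,4,7} | {1,5,6}.
Stable partition: {2,4,7} | {1,5,6} — 2 equivalence classes.
4 and 1 end up in different blocks, so they are distinguishable. For instance, the string 'ε' is accepted from only 4.

No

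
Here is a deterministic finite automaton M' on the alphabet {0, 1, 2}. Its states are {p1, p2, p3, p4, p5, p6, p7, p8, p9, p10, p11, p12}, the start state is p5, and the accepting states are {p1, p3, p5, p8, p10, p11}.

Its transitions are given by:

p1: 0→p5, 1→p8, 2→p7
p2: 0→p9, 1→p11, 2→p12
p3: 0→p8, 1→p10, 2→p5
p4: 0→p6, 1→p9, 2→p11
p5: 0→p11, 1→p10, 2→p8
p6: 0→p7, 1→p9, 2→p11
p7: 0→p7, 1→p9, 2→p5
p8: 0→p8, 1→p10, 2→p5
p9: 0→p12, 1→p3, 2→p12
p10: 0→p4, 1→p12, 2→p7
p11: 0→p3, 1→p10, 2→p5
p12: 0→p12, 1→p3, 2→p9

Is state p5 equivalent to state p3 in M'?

Yes

States {p1,p2} cannot be reached from the start state, so discard them.
P0 = {p3,p5,p8,p10,p11} | {p4,p6,p7,p9,p12}.
Split {p3,p5,p8,p10,p11} by δ(·,0) → {p3,p5,p8,p11} and {p10}.
Split {p4,p6,p7,p9,p12} by δ(·,1) → {p4,p6,p7} and {p9,p12}.
No further refinement is possible. Final partition (4 blocks): {p3,p5,p8,p11} | {p4,p6,p7} | {p10} | {p9,p12}.
p5 and p3 lie in the same block of the stable partition, so they are equivalent — no string distinguishes them.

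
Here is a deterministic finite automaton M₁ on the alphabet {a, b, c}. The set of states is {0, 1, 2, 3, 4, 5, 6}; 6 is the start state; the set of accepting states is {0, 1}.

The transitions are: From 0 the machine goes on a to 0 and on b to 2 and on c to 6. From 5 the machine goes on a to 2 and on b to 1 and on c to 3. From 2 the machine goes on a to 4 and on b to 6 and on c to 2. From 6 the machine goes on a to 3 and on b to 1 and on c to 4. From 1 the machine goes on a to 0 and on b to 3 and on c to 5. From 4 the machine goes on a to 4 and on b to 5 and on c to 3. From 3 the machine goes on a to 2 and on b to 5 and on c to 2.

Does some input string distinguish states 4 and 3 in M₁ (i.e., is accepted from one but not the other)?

No

Every state is reachable, so we keep all 7.
Initial partition by acceptance: {0,1} | {2,3,4,5,6}.
Split {2,3,4,5,6} by δ(·,b) → {2,3,4} and {5,6}.
The partition is now stable with 3 blocks: {0,1} | {2,3,4} | {5,6}.
4 and 3 lie in the same block of the stable partition, so they are equivalent — no string distinguishes them.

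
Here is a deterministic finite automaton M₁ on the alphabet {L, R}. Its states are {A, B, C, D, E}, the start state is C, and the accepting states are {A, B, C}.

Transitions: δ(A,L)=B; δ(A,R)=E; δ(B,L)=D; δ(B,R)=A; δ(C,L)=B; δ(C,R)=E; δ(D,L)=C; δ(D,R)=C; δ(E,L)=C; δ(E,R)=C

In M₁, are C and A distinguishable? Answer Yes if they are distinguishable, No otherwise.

No

Every state is reachable, so we keep all 5.
Initial partition by acceptance: {A,B,C} | {D,E}.
On input L, block {A,B,C} splits into {A,C} and {B}.
Stable partition: {A,C} | {D,E} | {B} — 3 equivalence classes.
C and A lie in the same block of the stable partition, so they are equivalent — no string distinguishes them.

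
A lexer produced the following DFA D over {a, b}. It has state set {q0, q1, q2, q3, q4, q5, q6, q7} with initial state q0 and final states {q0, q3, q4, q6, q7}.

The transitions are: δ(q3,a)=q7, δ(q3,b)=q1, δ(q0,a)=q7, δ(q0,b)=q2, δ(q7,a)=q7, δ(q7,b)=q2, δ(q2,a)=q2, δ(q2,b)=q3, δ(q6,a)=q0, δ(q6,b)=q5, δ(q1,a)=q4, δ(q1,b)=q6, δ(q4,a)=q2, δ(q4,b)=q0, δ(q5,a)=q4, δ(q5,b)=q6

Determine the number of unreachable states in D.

0

Exploring from q0, all states are eventually visited, so none are unreachable.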